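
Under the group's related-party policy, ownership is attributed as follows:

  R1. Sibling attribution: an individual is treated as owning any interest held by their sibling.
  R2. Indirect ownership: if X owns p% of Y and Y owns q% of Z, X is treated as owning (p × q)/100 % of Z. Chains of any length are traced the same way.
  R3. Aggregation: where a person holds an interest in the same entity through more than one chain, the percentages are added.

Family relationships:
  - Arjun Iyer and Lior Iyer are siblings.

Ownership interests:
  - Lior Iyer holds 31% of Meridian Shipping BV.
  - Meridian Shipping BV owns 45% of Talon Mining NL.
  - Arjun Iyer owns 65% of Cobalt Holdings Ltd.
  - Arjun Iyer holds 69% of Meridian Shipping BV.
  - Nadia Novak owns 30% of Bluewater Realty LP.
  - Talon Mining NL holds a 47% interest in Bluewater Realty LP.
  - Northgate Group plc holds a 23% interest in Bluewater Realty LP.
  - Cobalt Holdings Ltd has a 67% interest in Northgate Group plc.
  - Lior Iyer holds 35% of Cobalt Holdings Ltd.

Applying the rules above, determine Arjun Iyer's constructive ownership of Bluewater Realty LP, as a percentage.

36.56%

By sibling attribution (R1), Arjun Iyer is treated as also owning Lior Iyer's interest in Cobalt Holdings Ltd, giving 65% + 35% = 100%.
By sibling attribution (R1), Arjun Iyer is treated as also owning Lior Iyer's interest in Meridian Shipping BV, giving 69% + 31% = 100%.
Chain via Cobalt Holdings Ltd → Northgate Group plc (R2): 100% × 67% × 23% = 15.41% of Bluewater Realty LP.
Chain via Meridian Shipping BV → Talon Mining NL (R2): 100% × 45% × 47% = 21.15% of Bluewater Realty LP.
Aggregating (R3): 15.41% + 21.15% = 36.56%.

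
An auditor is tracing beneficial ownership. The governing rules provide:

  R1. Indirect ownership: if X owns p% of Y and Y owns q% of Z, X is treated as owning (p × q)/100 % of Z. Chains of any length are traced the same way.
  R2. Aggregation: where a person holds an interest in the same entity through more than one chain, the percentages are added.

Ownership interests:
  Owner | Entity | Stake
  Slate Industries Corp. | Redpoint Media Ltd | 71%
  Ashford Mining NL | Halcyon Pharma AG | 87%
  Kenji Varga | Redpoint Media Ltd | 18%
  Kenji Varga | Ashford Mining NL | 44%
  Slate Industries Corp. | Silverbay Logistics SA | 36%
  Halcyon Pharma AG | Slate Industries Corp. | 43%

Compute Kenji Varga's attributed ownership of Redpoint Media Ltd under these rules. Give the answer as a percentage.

29.686884%

Chain via Ashford Mining NL → Halcyon Pharma AG → Slate Industries Corp. (R1): 44% × 87% × 43% × 71% = 11.686884% of Redpoint Media Ltd.
Direct interest in Redpoint Media Ltd: 18%.
Aggregating (R2): 11.686884% + 18% = 29.686884%.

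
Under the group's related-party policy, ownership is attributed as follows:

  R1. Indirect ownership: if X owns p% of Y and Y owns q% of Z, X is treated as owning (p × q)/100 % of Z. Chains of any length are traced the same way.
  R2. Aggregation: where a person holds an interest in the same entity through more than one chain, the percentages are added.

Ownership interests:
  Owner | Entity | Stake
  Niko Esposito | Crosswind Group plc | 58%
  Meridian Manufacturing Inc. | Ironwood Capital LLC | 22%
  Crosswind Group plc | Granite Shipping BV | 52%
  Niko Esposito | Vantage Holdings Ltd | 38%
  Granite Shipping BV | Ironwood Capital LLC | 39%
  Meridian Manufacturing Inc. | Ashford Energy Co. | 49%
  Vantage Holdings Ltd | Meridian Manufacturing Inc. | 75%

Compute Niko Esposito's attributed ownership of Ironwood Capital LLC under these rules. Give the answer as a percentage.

18.0324%

Chain via Crosswind Group plc → Granite Shipping BV (R1): 58% × 52% × 39% = 11.7624% of Ironwood Capital LLC.
Chain via Vantage Holdings Ltd → Meridian Manufacturing Inc. (R1): 38% × 75% × 22% = 6.27% of Ironwood Capital LLC.
Aggregating (R2): 11.7624% + 6.27% = 18.0324%.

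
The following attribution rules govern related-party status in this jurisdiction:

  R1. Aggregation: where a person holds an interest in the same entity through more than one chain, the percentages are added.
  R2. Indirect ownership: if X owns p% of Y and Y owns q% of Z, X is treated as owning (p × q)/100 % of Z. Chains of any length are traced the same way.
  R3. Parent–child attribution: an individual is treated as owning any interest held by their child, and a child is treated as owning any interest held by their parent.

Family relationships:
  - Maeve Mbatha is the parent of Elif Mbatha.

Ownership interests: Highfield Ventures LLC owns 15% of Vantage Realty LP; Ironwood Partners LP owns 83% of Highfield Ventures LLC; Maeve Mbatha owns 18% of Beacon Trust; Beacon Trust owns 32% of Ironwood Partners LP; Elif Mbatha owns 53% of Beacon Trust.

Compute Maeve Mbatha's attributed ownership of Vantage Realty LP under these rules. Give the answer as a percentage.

By parent–child attribution (R3), Maeve Mbatha is treated as also owning Elif Mbatha's interest in Beacon Trust, giving 18% + 53% = 71%.
Chain via Beacon Trust → Ironwood Partners LP → Highfield Ventures LLC (R2): 71% × 32% × 83% × 15% = 2.82864% of Vantage Realty LP.

2.82864%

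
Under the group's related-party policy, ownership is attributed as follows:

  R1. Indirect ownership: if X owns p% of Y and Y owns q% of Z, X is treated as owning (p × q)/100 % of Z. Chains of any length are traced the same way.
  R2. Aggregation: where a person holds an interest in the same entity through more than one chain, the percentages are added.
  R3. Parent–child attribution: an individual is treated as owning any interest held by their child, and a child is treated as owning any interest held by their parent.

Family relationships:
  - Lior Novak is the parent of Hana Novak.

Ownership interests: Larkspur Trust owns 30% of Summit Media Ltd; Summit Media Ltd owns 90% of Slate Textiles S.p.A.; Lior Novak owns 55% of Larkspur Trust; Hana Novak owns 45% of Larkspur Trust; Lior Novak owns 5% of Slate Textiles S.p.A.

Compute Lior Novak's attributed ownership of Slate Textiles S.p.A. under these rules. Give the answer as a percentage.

32%

By parent–child attribution (R3), Lior Novak is treated as also owning Hana Novak's interest in Larkspur Trust, giving 55% + 45% = 100%.
Chain via Larkspur Trust → Summit Media Ltd (R1): 100% × 30% × 90% = 27% of Slate Textiles S.p.A.
Direct interest in Slate Textiles S.p.A: 5%.
Aggregating (R2): 27% + 5% = 32%.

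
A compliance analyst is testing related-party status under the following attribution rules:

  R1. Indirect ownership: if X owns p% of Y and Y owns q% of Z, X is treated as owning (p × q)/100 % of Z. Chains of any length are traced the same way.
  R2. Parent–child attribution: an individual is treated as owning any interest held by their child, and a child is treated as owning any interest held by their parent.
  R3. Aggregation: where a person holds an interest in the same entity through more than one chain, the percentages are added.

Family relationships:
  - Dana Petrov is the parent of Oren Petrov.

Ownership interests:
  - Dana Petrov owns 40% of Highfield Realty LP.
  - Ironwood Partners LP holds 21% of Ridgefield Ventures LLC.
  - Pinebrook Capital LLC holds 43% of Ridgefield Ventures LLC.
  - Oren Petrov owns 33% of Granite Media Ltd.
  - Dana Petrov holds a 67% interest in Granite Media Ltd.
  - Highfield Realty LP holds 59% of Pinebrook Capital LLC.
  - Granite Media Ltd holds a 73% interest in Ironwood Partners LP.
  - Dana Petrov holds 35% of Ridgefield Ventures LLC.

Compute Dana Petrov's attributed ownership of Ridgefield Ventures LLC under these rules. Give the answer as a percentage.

By parent–child attribution (R2), Dana Petrov is treated as also owning Oren Petrov's interest in Granite Media Ltd, giving 67% + 33% = 100%.
Chain via Highfield Realty LP → Pinebrook Capital LLC (R1): 40% × 59% × 43% = 10.148% of Ridgefield Ventures LLC.
Chain via Granite Media Ltd → Ironwood Partners LP (R1): 100% × 73% × 21% = 15.33% of Ridgefield Ventures LLC.
Direct interest in Ridgefield Ventures LLC: 35%.
Aggregating (R3): 10.148% + 15.33% + 35% = 60.478%.

60.478%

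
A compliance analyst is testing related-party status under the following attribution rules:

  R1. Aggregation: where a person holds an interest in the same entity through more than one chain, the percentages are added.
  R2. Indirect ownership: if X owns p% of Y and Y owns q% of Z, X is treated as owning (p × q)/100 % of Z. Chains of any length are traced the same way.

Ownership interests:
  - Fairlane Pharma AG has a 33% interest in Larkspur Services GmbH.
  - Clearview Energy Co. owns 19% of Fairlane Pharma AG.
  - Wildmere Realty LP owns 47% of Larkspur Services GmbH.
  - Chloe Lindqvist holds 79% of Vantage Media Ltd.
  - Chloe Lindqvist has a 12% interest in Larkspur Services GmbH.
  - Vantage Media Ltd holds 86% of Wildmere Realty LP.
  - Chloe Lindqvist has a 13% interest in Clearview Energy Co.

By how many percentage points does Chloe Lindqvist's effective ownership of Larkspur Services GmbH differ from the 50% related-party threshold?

5.2531

Chain via Clearview Energy Co. → Fairlane Pharma AG (R2): 13% × 19% × 33% = 0.8151% of Larkspur Services GmbH.
Chain via Vantage Media Ltd → Wildmere Realty LP (R2): 79% × 86% × 47% = 31.9318% of Larkspur Services GmbH.
Direct interest in Larkspur Services GmbH: 12%.
Aggregating (R1): 0.8151% + 31.9318% + 12% = 44.7469%.
44.7469% falls short of the 50% threshold by 5.2531 percentage points.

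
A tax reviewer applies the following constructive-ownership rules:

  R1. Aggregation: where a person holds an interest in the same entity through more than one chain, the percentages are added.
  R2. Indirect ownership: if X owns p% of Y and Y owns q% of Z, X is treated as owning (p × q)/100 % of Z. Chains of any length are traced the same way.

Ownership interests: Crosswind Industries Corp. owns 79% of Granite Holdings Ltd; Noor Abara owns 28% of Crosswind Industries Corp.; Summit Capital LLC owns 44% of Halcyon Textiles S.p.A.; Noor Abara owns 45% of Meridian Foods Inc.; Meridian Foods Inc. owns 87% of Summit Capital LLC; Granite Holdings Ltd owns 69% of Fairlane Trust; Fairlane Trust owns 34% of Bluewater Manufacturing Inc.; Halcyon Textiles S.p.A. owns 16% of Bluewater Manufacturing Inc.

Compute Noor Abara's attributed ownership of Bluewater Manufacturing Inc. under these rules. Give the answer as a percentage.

7.945512%

Chain via Meridian Foods Inc. → Summit Capital LLC → Halcyon Textiles S.p.A. (R2): 45% × 87% × 44% × 16% = 2.75616% of Bluewater Manufacturing Inc.
Chain via Crosswind Industries Corp. → Granite Holdings Ltd → Fairlane Trust (R2): 28% × 79% × 69% × 34% = 5.189352% of Bluewater Manufacturing Inc.
Aggregating (R1): 2.75616% + 5.189352% = 7.945512%.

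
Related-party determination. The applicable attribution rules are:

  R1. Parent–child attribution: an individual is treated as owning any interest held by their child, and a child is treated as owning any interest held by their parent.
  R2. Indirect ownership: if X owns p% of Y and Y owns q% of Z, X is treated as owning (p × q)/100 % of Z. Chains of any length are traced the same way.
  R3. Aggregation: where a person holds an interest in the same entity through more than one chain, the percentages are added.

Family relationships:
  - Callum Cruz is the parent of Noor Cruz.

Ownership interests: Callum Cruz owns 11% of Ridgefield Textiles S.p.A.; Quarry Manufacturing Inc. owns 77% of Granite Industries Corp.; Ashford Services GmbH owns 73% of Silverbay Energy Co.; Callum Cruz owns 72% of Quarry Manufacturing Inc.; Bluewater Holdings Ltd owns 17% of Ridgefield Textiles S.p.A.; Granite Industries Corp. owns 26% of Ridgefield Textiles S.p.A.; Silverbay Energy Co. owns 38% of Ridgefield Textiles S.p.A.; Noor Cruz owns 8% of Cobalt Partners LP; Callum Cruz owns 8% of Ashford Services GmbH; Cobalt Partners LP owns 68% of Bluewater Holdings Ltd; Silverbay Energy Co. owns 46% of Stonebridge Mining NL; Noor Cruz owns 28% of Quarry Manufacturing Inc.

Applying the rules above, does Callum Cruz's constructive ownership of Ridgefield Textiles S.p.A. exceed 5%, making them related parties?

By parent–child attribution (R1), Callum Cruz is treated as also owning Noor Cruz's interest in Quarry Manufacturing Inc, giving 72% + 28% = 100%.
By parent–child attribution (R1), Callum Cruz is treated as owning Noor Cruz's 8% interest in Cobalt Partners LP.
Chain via Quarry Manufacturing Inc. → Granite Industries Corp. (R2): 100% × 77% × 26% = 20.02% of Ridgefield Textiles S.p.A.
Chain via Ashford Services GmbH → Silverbay Energy Co. (R2): 8% × 73% × 38% = 2.2192% of Ridgefield Textiles S.p.A.
Direct interest in Ridgefield Textiles S.p.A: 11%.
Chain via Cobalt Partners LP → Bluewater Holdings Ltd (R2): 8% × 68% × 17% = 0.9248% of Ridgefield Textiles S.p.A.
Aggregating (R3): 20.02% + 2.2192% + 11% + 0.9248% = 34.164%.
34.164% exceeds the 5% threshold, so Callum is a related party to Ridgefield Textiles S.p.A.

Yes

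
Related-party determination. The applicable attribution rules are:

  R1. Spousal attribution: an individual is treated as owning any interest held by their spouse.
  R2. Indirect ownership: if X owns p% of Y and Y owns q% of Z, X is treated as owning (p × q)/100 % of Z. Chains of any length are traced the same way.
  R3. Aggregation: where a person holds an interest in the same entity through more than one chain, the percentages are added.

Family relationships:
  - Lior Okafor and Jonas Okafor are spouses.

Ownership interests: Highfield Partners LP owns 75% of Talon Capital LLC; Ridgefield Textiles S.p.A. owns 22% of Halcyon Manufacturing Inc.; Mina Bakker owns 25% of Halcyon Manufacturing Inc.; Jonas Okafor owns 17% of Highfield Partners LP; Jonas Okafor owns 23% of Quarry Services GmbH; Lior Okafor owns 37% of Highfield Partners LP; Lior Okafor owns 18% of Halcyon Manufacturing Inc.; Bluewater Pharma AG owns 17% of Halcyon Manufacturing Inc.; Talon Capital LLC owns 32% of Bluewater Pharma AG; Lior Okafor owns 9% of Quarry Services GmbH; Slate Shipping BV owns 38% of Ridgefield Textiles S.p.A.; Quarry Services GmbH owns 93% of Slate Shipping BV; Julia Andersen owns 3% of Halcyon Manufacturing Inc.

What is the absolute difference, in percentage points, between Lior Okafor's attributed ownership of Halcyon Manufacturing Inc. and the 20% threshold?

2.691136

By spousal attribution (R1), Lior Okafor is treated as also owning Jonas Okafor's interest in Quarry Services GmbH, giving 9% + 23% = 32%.
By spousal attribution (R1), Lior Okafor is treated as also owning Jonas Okafor's interest in Highfield Partners LP, giving 37% + 17% = 54%.
Chain via Quarry Services GmbH → Slate Shipping BV → Ridgefield Textiles S.p.A. (R2): 32% × 93% × 38% × 22% = 2.487936% of Halcyon Manufacturing Inc.
Chain via Highfield Partners LP → Talon Capital LLC → Bluewater Pharma AG (R2): 54% × 75% × 32% × 17% = 2.2032% of Halcyon Manufacturing Inc.
Direct interest in Halcyon Manufacturing Inc: 18%.
Aggregating (R3): 2.487936% + 2.2032% + 18% = 22.691136%.
22.691136% exceeds the 20% threshold by 2.691136 percentage points.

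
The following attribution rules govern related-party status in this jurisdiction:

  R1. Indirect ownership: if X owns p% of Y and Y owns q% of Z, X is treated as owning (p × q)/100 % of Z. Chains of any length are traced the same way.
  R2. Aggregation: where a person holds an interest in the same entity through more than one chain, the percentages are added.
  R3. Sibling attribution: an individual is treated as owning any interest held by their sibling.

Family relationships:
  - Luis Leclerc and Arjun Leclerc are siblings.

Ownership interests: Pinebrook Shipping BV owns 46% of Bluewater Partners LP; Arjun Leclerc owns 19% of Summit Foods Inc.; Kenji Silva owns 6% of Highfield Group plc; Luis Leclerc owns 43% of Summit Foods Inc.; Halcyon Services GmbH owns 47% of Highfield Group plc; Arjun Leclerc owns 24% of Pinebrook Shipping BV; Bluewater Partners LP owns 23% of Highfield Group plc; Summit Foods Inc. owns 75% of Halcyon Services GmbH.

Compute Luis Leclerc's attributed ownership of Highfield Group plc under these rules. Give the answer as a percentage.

24.3942%

By sibling attribution (R3), Luis Leclerc is treated as also owning Arjun Leclerc's interest in Summit Foods Inc, giving 43% + 19% = 62%.
By sibling attribution (R3), Luis Leclerc is treated as owning Arjun Leclerc's 24% interest in Pinebrook Shipping BV.
Chain via Summit Foods Inc. → Halcyon Services GmbH (R1): 62% × 75% × 47% = 21.855% of Highfield Group plc.
Chain via Pinebrook Shipping BV → Bluewater Partners LP (R1): 24% × 46% × 23% = 2.5392% of Highfield Group plc.
Aggregating (R2): 21.855% + 2.5392% = 24.3942%.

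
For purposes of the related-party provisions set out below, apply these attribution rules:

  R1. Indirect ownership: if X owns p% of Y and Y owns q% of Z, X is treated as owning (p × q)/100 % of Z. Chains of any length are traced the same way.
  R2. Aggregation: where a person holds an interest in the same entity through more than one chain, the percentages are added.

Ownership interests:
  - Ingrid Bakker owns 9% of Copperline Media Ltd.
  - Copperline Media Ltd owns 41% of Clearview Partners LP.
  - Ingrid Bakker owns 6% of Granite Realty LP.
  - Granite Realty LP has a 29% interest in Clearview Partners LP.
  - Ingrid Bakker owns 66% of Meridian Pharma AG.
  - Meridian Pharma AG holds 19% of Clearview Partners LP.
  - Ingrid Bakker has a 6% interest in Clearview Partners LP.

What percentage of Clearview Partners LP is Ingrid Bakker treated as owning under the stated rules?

23.97%

Chain via Meridian Pharma AG (R1): 66% × 19% = 12.54% of Clearview Partners LP.
Chain via Granite Realty LP (R1): 6% × 29% = 1.74% of Clearview Partners LP.
Chain via Copperline Media Ltd (R1): 9% × 41% = 3.69% of Clearview Partners LP.
Direct interest in Clearview Partners LP: 6%.
Aggregating (R2): 12.54% + 1.74% + 3.69% + 6% = 23.97%.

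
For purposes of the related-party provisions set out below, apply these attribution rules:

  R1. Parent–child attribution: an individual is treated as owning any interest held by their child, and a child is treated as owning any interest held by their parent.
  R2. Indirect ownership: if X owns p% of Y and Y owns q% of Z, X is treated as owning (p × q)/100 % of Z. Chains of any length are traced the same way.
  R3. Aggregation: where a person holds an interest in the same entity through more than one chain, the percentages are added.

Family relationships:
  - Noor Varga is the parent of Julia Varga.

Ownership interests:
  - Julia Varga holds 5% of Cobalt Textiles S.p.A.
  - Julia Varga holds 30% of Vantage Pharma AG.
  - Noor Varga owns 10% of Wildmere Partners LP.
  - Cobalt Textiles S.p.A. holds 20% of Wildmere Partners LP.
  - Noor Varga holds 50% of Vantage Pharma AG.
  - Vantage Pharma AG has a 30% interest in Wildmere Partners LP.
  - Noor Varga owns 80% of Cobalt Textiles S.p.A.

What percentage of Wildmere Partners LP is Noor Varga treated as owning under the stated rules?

By parent–child attribution (R1), Noor Varga is treated as also owning Julia Varga's interest in Cobalt Textiles S.p.A, giving 80% + 5% = 85%.
By parent–child attribution (R1), Noor Varga is treated as also owning Julia Varga's interest in Vantage Pharma AG, giving 50% + 30% = 80%.
Chain via Cobalt Textiles S.p.A. (R2): 85% × 20% = 17% of Wildmere Partners LP.
Chain via Vantage Pharma AG (R2): 80% × 30% = 24% of Wildmere Partners LP.
Direct interest in Wildmere Partners LP: 10%.
Aggregating (R3): 17% + 24% + 10% = 51%.

51%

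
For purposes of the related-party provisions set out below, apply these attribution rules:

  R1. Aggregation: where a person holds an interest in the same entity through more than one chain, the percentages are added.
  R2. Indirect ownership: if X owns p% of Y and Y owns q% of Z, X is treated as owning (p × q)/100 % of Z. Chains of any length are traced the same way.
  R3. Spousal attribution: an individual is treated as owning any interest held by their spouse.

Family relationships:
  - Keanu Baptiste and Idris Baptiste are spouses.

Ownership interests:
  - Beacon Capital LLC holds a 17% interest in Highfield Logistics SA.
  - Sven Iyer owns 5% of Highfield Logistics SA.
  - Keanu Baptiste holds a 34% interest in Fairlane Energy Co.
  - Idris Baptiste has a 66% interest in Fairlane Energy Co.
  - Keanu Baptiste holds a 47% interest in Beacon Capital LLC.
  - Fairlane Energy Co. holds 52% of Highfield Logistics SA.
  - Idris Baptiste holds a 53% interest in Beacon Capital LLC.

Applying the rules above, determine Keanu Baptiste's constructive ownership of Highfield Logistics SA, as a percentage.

By spousal attribution (R3), Keanu Baptiste is treated as also owning Idris Baptiste's interest in Fairlane Energy Co, giving 34% + 66% = 100%.
By spousal attribution (R3), Keanu Baptiste is treated as also owning Idris Baptiste's interest in Beacon Capital LLC, giving 47% + 53% = 100%.
Chain via Fairlane Energy Co. (R2): 100% × 52% = 52% of Highfield Logistics SA.
Chain via Beacon Capital LLC (R2): 100% × 17% = 17% of Highfield Logistics SA.
Aggregating (R1): 52% + 17% = 69%.

69%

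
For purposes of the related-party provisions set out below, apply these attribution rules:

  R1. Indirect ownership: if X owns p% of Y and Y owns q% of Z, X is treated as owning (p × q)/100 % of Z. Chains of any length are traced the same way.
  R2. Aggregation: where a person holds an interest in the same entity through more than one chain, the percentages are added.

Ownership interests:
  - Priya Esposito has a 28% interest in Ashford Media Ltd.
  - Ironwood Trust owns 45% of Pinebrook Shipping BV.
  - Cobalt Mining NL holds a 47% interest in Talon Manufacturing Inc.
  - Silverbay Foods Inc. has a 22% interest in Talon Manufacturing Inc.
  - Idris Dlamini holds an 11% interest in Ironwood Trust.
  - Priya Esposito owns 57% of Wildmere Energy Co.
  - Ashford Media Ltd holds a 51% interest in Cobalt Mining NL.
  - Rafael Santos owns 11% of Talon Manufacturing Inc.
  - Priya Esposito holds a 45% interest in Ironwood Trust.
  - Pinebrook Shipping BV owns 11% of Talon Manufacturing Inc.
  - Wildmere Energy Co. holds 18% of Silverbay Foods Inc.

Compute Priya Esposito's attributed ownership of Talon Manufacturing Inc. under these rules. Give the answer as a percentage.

Chain via Ironwood Trust → Pinebrook Shipping BV (R1): 45% × 45% × 11% = 2.2275% of Talon Manufacturing Inc.
Chain via Ashford Media Ltd → Cobalt Mining NL (R1): 28% × 51% × 47% = 6.7116% of Talon Manufacturing Inc.
Chain via Wildmere Energy Co. → Silverbay Foods Inc. (R1): 57% × 18% × 22% = 2.2572% of Talon Manufacturing Inc.
Aggregating (R2): 2.2275% + 6.7116% + 2.2572% = 11.1963%.

11.1963%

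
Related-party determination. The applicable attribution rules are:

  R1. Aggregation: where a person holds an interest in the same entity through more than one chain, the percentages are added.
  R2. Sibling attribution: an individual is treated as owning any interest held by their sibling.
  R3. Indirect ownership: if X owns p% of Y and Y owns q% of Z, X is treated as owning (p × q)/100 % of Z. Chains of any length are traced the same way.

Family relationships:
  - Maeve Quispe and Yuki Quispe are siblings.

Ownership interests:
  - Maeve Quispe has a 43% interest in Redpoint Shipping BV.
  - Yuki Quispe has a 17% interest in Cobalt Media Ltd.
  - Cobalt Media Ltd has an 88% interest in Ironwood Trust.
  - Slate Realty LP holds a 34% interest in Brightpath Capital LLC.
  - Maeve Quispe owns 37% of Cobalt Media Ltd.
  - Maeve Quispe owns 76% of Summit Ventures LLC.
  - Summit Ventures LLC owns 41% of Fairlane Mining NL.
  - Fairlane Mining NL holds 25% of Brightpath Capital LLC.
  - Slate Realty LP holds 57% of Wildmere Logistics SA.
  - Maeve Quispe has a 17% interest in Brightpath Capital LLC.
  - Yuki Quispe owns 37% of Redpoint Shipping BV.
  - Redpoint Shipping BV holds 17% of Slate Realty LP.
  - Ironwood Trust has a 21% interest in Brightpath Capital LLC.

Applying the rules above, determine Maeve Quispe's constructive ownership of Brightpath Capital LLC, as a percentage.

By sibling attribution (R2), Maeve Quispe is treated as also owning Yuki Quispe's interest in Cobalt Media Ltd, giving 37% + 17% = 54%.
By sibling attribution (R2), Maeve Quispe is treated as also owning Yuki Quispe's interest in Redpoint Shipping BV, giving 43% + 37% = 80%.
Chain via Cobalt Media Ltd → Ironwood Trust (R3): 54% × 88% × 21% = 9.9792% of Brightpath Capital LLC.
Chain via Summit Ventures LLC → Fairlane Mining NL (R3): 76% × 41% × 25% = 7.79% of Brightpath Capital LLC.
Chain via Redpoint Shipping BV → Slate Realty LP (R3): 80% × 17% × 34% = 4.624% of Brightpath Capital LLC.
Direct interest in Brightpath Capital LLC: 17%.
Aggregating (R1): 9.9792% + 7.79% + 4.624% + 17% = 39.3932%.

39.3932%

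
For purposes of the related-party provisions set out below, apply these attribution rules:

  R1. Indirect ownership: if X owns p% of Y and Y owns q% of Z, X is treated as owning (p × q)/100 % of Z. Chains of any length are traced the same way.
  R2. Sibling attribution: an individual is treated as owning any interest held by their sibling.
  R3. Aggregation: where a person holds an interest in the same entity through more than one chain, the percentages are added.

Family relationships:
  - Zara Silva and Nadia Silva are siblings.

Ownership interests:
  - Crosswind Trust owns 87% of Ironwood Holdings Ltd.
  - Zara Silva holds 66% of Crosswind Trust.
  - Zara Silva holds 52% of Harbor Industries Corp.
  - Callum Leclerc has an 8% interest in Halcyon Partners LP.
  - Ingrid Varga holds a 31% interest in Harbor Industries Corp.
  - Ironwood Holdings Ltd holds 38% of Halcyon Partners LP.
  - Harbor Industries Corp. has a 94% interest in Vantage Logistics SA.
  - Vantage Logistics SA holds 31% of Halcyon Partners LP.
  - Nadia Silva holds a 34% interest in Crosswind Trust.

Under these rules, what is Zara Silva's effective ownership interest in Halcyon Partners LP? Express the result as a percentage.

By sibling attribution (R2), Zara Silva is treated as also owning Nadia Silva's interest in Crosswind Trust, giving 66% + 34% = 100%.
Chain via Crosswind Trust → Ironwood Holdings Ltd (R1): 100% × 87% × 38% = 33.06% of Halcyon Partners LP.
Chain via Harbor Industries Corp. → Vantage Logistics SA (R1): 52% × 94% × 31% = 15.1528% of Halcyon Partners LP.
Aggregating (R3): 33.06% + 15.1528% = 48.2128%.

48.2128%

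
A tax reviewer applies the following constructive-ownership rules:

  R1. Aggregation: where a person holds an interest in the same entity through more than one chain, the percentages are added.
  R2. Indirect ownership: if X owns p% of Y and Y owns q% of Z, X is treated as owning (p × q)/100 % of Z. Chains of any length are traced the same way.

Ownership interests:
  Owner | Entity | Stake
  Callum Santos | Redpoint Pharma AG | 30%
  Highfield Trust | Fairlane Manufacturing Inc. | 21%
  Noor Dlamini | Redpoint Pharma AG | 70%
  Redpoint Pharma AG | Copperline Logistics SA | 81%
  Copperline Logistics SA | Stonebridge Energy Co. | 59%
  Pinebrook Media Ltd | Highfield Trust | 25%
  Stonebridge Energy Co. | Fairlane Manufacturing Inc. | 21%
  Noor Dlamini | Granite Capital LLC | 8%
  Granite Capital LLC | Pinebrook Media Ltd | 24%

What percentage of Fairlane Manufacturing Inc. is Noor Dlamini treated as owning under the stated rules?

7.12593%

Chain via Granite Capital LLC → Pinebrook Media Ltd → Highfield Trust (R2): 8% × 24% × 25% × 21% = 0.1008% of Fairlane Manufacturing Inc.
Chain via Redpoint Pharma AG → Copperline Logistics SA → Stonebridge Energy Co. (R2): 70% × 81% × 59% × 21% = 7.02513% of Fairlane Manufacturing Inc.
Aggregating (R1): 0.1008% + 7.02513% = 7.12593%.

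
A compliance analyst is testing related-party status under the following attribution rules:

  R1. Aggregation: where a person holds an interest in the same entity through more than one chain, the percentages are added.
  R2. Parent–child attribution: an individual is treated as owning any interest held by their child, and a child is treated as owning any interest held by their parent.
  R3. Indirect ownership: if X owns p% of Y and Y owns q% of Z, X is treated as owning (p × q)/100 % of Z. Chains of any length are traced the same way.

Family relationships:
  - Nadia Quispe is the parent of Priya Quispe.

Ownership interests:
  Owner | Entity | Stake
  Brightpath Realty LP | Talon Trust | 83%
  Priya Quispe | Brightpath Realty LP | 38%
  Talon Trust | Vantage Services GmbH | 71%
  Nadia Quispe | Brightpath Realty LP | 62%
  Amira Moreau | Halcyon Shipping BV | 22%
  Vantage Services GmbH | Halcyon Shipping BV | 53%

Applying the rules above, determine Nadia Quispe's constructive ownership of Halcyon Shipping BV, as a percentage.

31.2329%

By parent–child attribution (R2), Nadia Quispe is treated as also owning Priya Quispe's interest in Brightpath Realty LP, giving 62% + 38% = 100%.
Chain via Brightpath Realty LP → Talon Trust → Vantage Services GmbH (R3): 100% × 83% × 71% × 53% = 31.2329% of Halcyon Shipping BV.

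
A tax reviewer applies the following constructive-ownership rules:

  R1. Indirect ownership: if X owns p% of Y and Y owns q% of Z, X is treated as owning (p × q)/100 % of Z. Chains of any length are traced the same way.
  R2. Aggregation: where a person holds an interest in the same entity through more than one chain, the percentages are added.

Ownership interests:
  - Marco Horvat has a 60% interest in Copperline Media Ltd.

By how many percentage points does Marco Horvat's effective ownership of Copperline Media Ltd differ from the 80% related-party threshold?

Direct interest in Copperline Media Ltd: 60%.
60% falls short of the 80% threshold by 20 percentage points.

20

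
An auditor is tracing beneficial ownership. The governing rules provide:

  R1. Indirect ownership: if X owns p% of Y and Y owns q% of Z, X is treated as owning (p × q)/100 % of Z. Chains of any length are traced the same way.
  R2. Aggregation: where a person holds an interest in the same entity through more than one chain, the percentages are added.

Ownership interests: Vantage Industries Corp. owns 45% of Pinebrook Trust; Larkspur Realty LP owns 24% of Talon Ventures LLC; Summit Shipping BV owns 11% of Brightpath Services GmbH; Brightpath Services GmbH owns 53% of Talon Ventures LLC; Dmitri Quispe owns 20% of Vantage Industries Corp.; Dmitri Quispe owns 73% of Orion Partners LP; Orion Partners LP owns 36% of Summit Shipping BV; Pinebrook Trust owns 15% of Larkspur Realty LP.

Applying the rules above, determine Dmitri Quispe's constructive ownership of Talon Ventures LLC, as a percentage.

1.856124%

Chain via Orion Partners LP → Summit Shipping BV → Brightpath Services GmbH (R1): 73% × 36% × 11% × 53% = 1.532124% of Talon Ventures LLC.
Chain via Vantage Industries Corp. → Pinebrook Trust → Larkspur Realty LP (R1): 20% × 45% × 15% × 24% = 0.324% of Talon Ventures LLC.
Aggregating (R2): 1.532124% + 0.324% = 1.856124%.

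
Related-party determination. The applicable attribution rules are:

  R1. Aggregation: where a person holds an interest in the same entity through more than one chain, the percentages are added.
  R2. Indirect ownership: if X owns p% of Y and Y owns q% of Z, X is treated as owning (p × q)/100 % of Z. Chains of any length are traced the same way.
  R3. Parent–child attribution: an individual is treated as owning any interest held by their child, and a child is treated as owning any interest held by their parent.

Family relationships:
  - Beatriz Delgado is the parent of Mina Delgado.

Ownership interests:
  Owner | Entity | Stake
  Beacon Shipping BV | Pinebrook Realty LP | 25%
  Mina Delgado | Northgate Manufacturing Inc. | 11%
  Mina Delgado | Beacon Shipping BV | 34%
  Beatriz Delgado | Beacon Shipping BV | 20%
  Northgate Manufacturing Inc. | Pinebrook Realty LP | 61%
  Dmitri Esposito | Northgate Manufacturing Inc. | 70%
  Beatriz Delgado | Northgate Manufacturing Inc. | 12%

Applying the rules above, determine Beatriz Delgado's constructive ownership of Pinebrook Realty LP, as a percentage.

By parent–child attribution (R3), Beatriz Delgado is treated as also owning Mina Delgado's interest in Beacon Shipping BV, giving 20% + 34% = 54%.
By parent–child attribution (R3), Beatriz Delgado is treated as also owning Mina Delgado's interest in Northgate Manufacturing Inc, giving 12% + 11% = 23%.
Chain via Beacon Shipping BV (R2): 54% × 25% = 13.5% of Pinebrook Realty LP.
Chain via Northgate Manufacturing Inc. (R2): 23% × 61% = 14.03% of Pinebrook Realty LP.
Aggregating (R1): 13.5% + 14.03% = 27.53%.

27.53%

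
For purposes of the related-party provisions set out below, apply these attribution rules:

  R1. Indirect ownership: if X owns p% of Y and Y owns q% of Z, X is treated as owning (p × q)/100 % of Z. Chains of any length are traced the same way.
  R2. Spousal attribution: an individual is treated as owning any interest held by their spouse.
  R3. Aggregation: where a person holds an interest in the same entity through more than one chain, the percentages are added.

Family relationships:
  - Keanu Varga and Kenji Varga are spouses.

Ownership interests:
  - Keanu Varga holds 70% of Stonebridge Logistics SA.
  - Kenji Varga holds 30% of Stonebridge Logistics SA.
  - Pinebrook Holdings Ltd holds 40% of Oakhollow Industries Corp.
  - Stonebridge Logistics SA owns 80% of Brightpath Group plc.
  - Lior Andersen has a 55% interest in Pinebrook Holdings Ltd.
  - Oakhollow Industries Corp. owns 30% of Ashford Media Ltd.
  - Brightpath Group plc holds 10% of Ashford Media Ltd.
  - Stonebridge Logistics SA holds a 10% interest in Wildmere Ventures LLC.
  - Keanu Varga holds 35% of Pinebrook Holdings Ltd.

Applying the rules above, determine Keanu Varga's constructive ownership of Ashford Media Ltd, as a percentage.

12.2%

By spousal attribution (R2), Keanu Varga is treated as also owning Kenji Varga's interest in Stonebridge Logistics SA, giving 70% + 30% = 100%.
Chain via Pinebrook Holdings Ltd → Oakhollow Industries Corp. (R1): 35% × 40% × 30% = 4.2% of Ashford Media Ltd.
Chain via Stonebridge Logistics SA → Brightpath Group plc (R1): 100% × 80% × 10% = 8% of Ashford Media Ltd.
Aggregating (R3): 4.2% + 8% = 12.2%.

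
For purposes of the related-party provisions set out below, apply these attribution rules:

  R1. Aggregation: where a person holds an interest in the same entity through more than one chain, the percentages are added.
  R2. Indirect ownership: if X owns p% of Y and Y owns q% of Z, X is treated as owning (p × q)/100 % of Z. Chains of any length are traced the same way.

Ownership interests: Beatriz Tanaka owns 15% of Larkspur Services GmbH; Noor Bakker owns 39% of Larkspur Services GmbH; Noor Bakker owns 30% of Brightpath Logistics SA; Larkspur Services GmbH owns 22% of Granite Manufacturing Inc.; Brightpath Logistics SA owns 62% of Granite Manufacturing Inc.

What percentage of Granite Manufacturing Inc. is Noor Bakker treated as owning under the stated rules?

Chain via Larkspur Services GmbH (R2): 39% × 22% = 8.58% of Granite Manufacturing Inc.
Chain via Brightpath Logistics SA (R2): 30% × 62% = 18.6% of Granite Manufacturing Inc.
Aggregating (R1): 8.58% + 18.6% = 27.18%.

27.18%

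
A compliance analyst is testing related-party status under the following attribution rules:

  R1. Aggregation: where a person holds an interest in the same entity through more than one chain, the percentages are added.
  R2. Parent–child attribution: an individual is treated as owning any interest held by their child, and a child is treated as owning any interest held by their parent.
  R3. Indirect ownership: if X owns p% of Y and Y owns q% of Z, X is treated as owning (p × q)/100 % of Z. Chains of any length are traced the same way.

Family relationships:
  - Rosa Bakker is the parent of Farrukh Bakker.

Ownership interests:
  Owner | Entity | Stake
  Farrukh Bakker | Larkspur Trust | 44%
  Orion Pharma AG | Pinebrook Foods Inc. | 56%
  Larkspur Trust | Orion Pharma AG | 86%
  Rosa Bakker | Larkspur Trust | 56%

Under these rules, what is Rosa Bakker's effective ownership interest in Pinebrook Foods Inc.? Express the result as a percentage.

48.16%

By parent–child attribution (R2), Rosa Bakker is treated as also owning Farrukh Bakker's interest in Larkspur Trust, giving 56% + 44% = 100%.
Chain via Larkspur Trust → Orion Pharma AG (R3): 100% × 86% × 56% = 48.16% of Pinebrook Foods Inc.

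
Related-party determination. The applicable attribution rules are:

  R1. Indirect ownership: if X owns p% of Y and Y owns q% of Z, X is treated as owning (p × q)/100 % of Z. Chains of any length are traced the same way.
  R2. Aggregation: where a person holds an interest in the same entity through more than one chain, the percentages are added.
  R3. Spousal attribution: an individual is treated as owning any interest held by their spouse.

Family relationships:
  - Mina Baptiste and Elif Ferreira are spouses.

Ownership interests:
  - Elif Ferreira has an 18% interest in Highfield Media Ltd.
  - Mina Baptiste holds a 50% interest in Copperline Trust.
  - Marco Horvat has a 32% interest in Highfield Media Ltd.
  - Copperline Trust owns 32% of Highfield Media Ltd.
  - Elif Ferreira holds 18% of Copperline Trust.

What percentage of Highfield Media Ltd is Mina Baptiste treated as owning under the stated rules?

39.76%

By spousal attribution (R3), Mina Baptiste is treated as also owning Elif Ferreira's interest in Copperline Trust, giving 50% + 18% = 68%.
By spousal attribution (R3), Mina Baptiste is treated as owning Elif Ferreira's 18% interest in Highfield Media Ltd.
Chain via Copperline Trust (R1): 68% × 32% = 21.76% of Highfield Media Ltd.
Direct interest in Highfield Media Ltd: 18%.
Aggregating (R2): 21.76% + 18% = 39.76%.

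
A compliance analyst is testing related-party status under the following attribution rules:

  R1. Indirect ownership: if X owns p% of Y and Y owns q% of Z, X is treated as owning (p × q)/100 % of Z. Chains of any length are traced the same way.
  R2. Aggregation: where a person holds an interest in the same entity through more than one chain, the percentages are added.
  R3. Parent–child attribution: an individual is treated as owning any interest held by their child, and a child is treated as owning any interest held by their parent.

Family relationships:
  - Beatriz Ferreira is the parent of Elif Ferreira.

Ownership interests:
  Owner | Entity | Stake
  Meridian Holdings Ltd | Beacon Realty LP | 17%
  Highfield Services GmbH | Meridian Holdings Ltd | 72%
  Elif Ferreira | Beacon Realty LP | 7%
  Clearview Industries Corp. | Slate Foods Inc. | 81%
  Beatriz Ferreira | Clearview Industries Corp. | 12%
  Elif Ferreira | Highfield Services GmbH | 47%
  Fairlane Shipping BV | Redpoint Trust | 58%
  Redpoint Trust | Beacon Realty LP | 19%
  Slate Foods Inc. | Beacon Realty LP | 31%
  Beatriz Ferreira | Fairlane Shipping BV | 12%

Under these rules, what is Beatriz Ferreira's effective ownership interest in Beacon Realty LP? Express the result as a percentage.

17.0884%

By parent–child attribution (R3), Beatriz Ferreira is treated as owning Elif Ferreira's 47% interest in Highfield Services GmbH.
By parent–child attribution (R3), Beatriz Ferreira is treated as owning Elif Ferreira's 7% interest in Beacon Realty LP.
Chain via Clearview Industries Corp. → Slate Foods Inc. (R1): 12% × 81% × 31% = 3.0132% of Beacon Realty LP.
Chain via Fairlane Shipping BV → Redpoint Trust (R1): 12% × 58% × 19% = 1.3224% of Beacon Realty LP.
Chain via Highfield Services GmbH → Meridian Holdings Ltd (R1): 47% × 72% × 17% = 5.7528% of Beacon Realty LP.
Direct interest in Beacon Realty LP: 7%.
Aggregating (R2): 3.0132% + 1.3224% + 5.7528% + 7% = 17.0884%.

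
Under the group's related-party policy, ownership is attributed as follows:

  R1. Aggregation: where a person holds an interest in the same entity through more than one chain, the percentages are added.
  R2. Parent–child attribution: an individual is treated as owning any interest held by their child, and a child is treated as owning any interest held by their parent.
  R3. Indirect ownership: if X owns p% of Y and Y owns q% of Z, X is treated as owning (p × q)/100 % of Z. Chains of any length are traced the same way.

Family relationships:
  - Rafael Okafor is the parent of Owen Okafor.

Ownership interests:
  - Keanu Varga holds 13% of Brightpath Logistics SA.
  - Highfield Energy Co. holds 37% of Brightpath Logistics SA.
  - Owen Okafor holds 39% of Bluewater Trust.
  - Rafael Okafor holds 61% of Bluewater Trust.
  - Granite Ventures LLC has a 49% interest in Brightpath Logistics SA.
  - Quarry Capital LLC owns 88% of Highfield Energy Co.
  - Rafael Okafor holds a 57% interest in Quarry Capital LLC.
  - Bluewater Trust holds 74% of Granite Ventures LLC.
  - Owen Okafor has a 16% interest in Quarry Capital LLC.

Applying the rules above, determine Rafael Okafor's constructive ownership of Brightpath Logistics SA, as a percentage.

By parent–child attribution (R2), Rafael Okafor is treated as also owning Owen Okafor's interest in Quarry Capital LLC, giving 57% + 16% = 73%.
By parent–child attribution (R2), Rafael Okafor is treated as also owning Owen Okafor's interest in Bluewater Trust, giving 61% + 39% = 100%.
Chain via Quarry Capital LLC → Highfield Energy Co. (R3): 73% × 88% × 37% = 23.7688% of Brightpath Logistics SA.
Chain via Bluewater Trust → Granite Ventures LLC (R3): 100% × 74% × 49% = 36.26% of Brightpath Logistics SA.
Aggregating (R1): 23.7688% + 36.26% = 60.0288%.

60.0288%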